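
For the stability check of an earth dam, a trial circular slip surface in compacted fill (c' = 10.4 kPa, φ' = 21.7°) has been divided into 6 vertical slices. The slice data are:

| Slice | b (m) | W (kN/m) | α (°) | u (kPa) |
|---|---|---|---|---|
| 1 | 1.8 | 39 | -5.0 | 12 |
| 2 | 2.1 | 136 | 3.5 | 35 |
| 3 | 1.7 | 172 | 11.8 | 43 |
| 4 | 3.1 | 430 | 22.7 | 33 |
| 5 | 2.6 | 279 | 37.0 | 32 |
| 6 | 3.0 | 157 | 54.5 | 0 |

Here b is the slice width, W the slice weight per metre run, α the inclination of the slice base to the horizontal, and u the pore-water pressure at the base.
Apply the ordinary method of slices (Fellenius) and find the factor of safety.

Ordinary method of slices: FS = Σ[c'·Δl_i + (W_i cosα_i − u_i·Δl_i)·tanφ'] / Σ W_i sinα_i, with Δl_i = b_i / cosα_i.
Slice 1: Δl = 1.8/cos(-5.0°) = 1.807 m; N'_1 = 39·cos(-5.0°) − 12·1.807 = 17.2; c'Δl = 18.79; W sinα = -3.4
Slice 2: Δl = 2.1/cos3.5° = 2.104 m; N'_2 = 136·cos3.5° − 35·2.104 = 62.1; c'Δl = 21.88; W sinα = 8.3
Slice 3: Δl = 1.7/cos11.8° = 1.737 m; N'_3 = 172·cos11.8° − 43·1.737 = 93.7; c'Δl = 18.06; W sinα = 35.2
Slice 4: Δl = 3.1/cos22.7° = 3.360 m; N'_4 = 430·cos22.7° − 33·3.360 = 285.8; c'Δl = 34.95; W sinα = 165.9
Slice 5: Δl = 2.6/cos37.0° = 3.256 m; N'_5 = 279·cos37.0° − 32·3.256 = 118.6; c'Δl = 33.86; W sinα = 167.9
Slice 6: Δl = 3.0/cos54.5° = 5.166 m; N'_6 = 157·cos54.5° − 0·5.166 = 91.2; c'Δl = 53.73; W sinα = 127.8
Σc'Δl = 181.3 kN/m; ΣN' = 668.6 kN/m; ΣW sinα = 501.7 kN/m
Resisting = 181.3 + 668.6·tan21.7° = 181.3 + 266.1 = 447.3 kN/m
FS = 447.3 / 501.7 = 0.892

FS = 0.89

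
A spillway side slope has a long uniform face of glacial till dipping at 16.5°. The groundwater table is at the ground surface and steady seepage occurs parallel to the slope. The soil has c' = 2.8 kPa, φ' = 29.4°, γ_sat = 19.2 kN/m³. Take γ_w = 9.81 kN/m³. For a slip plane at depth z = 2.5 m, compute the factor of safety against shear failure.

With seepage parallel to the slope and the water table at the surface, the effective normal stress on the slip plane uses the buoyant unit weight γ' = γ_sat − γ_w while the driving shear stress uses γ_sat:
FS = [c' + γ' z cos²β tanφ'] / [γ_sat z sinβ cosβ]
γ' = 19.2 − 9.81 = 9.39 kN/m³
Numerator = 2.8 + 9.39·2.5·cos²16.5°·tan29.4° = 2.8 + 9.39·2.5·0.9193·0.5635 = 14.960 kPa
Denominator = 19.2·2.5·sin16.5°·cos16.5° = 19.2·2.5·0.2840·0.9588 = 13.071 kPa
FS = 14.960 / 13.071 = 1.145

FS = 1.14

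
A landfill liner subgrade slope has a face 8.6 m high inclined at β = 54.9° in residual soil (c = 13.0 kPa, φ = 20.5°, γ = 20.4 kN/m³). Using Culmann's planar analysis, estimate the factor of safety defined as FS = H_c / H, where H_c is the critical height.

H_c = (4c/γ) · sinβ cosφ / [1 − cos(β − φ)]
    = (4·13.0/20.4) · sin54.9°·cos20.5° / [1 − cos34.4°]
    = 2.549 · 0.7663 / 0.1749 = 11.17 m
FS = H_c / H = 11.17 / 8.6 = 1.299

FS = 1.30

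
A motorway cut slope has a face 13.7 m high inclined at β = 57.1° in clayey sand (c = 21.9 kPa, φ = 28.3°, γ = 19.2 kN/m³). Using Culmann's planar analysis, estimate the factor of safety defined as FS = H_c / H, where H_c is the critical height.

FS = 1.99

H_c = (4c/γ) · sinβ cosφ / [1 − cos(β − φ)]
    = (4·21.9/19.2) · sin57.1°·cos28.3° / [1 − cos28.8°]
    = 4.562 · 0.7393 / 0.1237 = 27.27 m
FS = H_c / H = 27.27 / 13.7 = 1.990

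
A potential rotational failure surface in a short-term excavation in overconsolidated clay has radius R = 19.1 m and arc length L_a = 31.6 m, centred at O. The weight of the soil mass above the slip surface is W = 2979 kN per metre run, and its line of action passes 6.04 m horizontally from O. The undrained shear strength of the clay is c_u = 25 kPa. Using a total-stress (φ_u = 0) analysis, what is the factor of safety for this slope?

Taking moments about the centre O, the resisting moment is provided by the undrained shear strength acting along the arc:
M_R = c_u·L_a·R = 25·31.60·19.1 = 15089.0 kN·m/m
M_D = W·d = 2979·6.04 = 17993.2 kN·m/m
FS = M_R / M_D = 15089.0 / 17993.2 = 0.839

FS = 0.84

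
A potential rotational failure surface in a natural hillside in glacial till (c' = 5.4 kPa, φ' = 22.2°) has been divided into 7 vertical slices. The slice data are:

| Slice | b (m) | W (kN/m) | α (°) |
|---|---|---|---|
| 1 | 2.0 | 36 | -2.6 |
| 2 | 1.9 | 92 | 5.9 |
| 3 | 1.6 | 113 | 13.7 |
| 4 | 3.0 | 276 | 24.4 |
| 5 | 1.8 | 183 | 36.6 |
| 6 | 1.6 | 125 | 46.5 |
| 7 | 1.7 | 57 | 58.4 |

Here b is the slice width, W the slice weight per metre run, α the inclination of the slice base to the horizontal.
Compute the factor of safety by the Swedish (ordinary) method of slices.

Ordinary method of slices: FS = Σ[c'·Δl_i + (W_i cosα_i)·tanφ'] / Σ W_i sinα_i, with Δl_i = b_i / cosα_i.
Slice 1: Δl = 2.0/cos(-2.6°) = 2.002 m; N'_1 = 36·cos(-2.6°) = 36.0; c'Δl = 10.81; W sinα = -1.6
Slice 2: Δl = 1.9/cos5.9° = 1.910 m; N'_2 = 92·cos5.9° = 91.5; c'Δl = 10.31; W sinα = 9.5
Slice 3: Δl = 1.6/cos13.7° = 1.647 m; N'_3 = 113·cos13.7° = 109.8; c'Δl = 8.89; W sinα = 26.8
Slice 4: Δl = 3.0/cos24.4° = 3.294 m; N'_4 = 276·cos24.4° = 251.3; c'Δl = 17.79; W sinα = 114.0
Slice 5: Δl = 1.8/cos36.6° = 2.242 m; N'_5 = 183·cos36.6° = 146.9; c'Δl = 12.11; W sinα = 109.1
Slice 6: Δl = 1.6/cos46.5° = 2.324 m; N'_6 = 125·cos46.5° = 86.0; c'Δl = 12.55; W sinα = 90.7
Slice 7: Δl = 1.7/cos58.4° = 3.244 m; N'_7 = 57·cos58.4° = 29.9; c'Δl = 17.52; W sinα = 48.5
Σc'Δl = 90.0 kN/m; ΣN' = 751.4 kN/m; ΣW sinα = 396.9 kN/m
Resisting = 90.0 + 751.4·tan22.2° = 90.0 + 306.7 = 396.6 kN/m
FS = 396.6 / 396.9 = 0.999

FS = 1.00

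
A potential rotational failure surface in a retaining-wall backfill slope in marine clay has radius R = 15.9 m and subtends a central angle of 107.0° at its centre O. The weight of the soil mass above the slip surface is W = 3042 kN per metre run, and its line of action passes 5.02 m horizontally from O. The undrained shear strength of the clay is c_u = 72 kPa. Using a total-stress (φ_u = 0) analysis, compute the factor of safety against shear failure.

FS = 2.23

Taking moments about the centre O, the resisting moment is provided by the undrained shear strength acting along the arc:
Arc length L_a = R·θ = 15.9·(107.0°·π/180) = 15.9·1.8675 = 29.69 m
M_R = c_u·L_a·R = 72·29.69·15.9 = 33992.9 kN·m/m
M_D = W·d = 3042·5.02 = 15270.8 kN·m/m
FS = M_R / M_D = 33992.9 / 15270.8 = 2.226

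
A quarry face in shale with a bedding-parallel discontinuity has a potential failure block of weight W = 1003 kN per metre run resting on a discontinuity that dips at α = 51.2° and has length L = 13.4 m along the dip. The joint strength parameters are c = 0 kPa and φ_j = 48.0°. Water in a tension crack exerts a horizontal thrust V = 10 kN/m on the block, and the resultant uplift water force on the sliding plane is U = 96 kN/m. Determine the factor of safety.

Resolving the block weight along and normal to the plane and applying the Mohr–Coulomb strength on the joint:
N' = W cosα − U − V sinα = 1003·cos51.2° − 96 − 10·sin51.2° = 524.7 kN/m
Driving force T = W sinα + V cosα = 1003·sin51.2° + 10·cos51.2° = 787.9 kN/m
Resisting force R = c·L + N'·tanφ_j = 0·13.4 + 524.7·tan48.0° = 0.0 + 582.7 = 582.7 kN/m
FS = R / T = 582.7 / 787.9 = 0.740

FS = 0.74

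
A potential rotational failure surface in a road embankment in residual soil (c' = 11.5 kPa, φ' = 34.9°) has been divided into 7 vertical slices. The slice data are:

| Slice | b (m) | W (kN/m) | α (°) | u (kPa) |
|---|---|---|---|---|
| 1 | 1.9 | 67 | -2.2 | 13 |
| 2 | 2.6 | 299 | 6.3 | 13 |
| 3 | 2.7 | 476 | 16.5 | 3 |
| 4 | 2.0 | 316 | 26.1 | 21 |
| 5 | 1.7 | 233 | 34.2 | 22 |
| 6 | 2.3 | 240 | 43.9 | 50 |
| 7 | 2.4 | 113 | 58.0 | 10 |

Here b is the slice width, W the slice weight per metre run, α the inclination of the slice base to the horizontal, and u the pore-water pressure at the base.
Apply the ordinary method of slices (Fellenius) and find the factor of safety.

FS = 1.48

Ordinary method of slices: FS = Σ[c'·Δl_i + (W_i cosα_i − u_i·Δl_i)·tanφ'] / Σ W_i sinα_i, with Δl_i = b_i / cosα_i.
Slice 1: Δl = 1.9/cos(-2.2°) = 1.901 m; N'_1 = 67·cos(-2.2°) − 13·1.901 = 42.2; c'Δl = 21.87; W sinα = -2.6
Slice 2: Δl = 2.6/cos6.3° = 2.616 m; N'_2 = 299·cos6.3° − 13·2.616 = 263.2; c'Δl = 30.08; W sinα = 32.8
Slice 3: Δl = 2.7/cos16.5° = 2.816 m; N'_3 = 476·cos16.5° − 3·2.816 = 448.0; c'Δl = 32.38; W sinα = 135.2
Slice 4: Δl = 2.0/cos26.1° = 2.227 m; N'_4 = 316·cos26.1° − 21·2.227 = 237.0; c'Δl = 25.61; W sinα = 139.0
Slice 5: Δl = 1.7/cos34.2° = 2.055 m; N'_5 = 233·cos34.2° − 22·2.055 = 147.5; c'Δl = 23.64; W sinα = 131.0
Slice 6: Δl = 2.3/cos43.9° = 3.192 m; N'_6 = 240·cos43.9° − 50·3.192 = 13.3; c'Δl = 36.71; W sinα = 166.4
Slice 7: Δl = 2.4/cos58.0° = 4.529 m; N'_7 = 113·cos58.0° − 10·4.529 = 14.6; c'Δl = 52.08; W sinα = 95.8
Σc'Δl = 222.4 kN/m; ΣN' = 1165.8 kN/m; ΣW sinα = 697.7 kN/m
Resisting = 222.4 + 1165.8·tan34.9° = 222.4 + 813.3 = 1035.6 kN/m
FS = 1035.6 / 697.7 = 1.484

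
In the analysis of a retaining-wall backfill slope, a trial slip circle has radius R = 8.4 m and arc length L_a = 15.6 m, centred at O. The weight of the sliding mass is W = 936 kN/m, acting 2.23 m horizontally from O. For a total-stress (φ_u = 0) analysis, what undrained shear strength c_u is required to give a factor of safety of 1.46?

FS = c_u·L_a·R / (W·d), so c_u = FS·W·d / (L_a·R).
c_u = 1.46·936·2.23 / (15.60·8.4) = 3047.4 / 131.04 = 23.26 kPa

c_u = 23.3 kPa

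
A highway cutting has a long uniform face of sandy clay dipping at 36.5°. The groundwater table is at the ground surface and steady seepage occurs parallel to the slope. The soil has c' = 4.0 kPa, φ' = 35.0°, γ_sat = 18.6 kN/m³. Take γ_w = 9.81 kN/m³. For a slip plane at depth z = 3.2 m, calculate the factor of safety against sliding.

FS = 0.59

With seepage parallel to the slope and the water table at the surface, the effective normal stress on the slip plane uses the buoyant unit weight γ' = γ_sat − γ_w while the driving shear stress uses γ_sat:
FS = [c' + γ' z cos²β tanφ'] / [γ_sat z sinβ cosβ]
γ' = 18.6 − 9.81 = 8.79 kN/m³
Numerator = 4.0 + 8.79·3.2·cos²36.5°·tan35.0° = 4.0 + 8.79·3.2·0.6462·0.7002 = 16.727 kPa
Denominator = 18.6·3.2·sin36.5°·cos36.5° = 18.6·3.2·0.5948·0.8039 = 28.460 kPa
FS = 16.727 / 28.460 = 0.588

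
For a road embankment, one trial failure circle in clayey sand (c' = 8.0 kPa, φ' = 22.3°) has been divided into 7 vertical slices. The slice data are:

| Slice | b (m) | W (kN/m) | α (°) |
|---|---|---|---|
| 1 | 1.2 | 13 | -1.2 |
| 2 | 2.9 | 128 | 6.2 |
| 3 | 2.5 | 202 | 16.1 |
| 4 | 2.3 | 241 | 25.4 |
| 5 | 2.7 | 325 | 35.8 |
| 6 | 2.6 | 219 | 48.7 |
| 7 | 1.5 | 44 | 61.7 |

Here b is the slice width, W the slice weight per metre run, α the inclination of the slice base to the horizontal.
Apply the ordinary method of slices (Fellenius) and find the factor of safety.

FS = 0.99

Ordinary method of slices: FS = Σ[c'·Δl_i + (W_i cosα_i)·tanφ'] / Σ W_i sinα_i, with Δl_i = b_i / cosα_i.
Slice 1: Δl = 1.2/cos(-1.2°) = 1.200 m; N'_1 = 13·cos(-1.2°) = 13.0; c'Δl = 9.60; W sinα = -0.3
Slice 2: Δl = 2.9/cos6.2° = 2.917 m; N'_2 = 128·cos6.2° = 127.3; c'Δl = 23.34; W sinα = 13.8
Slice 3: Δl = 2.5/cos16.1° = 2.602 m; N'_3 = 202·cos16.1° = 194.1; c'Δl = 20.82; W sinα = 56.0
Slice 4: Δl = 2.3/cos25.4° = 2.546 m; N'_4 = 241·cos25.4° = 217.7; c'Δl = 20.37; W sinα = 103.4
Slice 5: Δl = 2.7/cos35.8° = 3.329 m; N'_5 = 325·cos35.8° = 263.6; c'Δl = 26.63; W sinα = 190.1
Slice 6: Δl = 2.6/cos48.7° = 3.939 m; N'_6 = 219·cos48.7° = 144.5; c'Δl = 31.52; W sinα = 164.5
Slice 7: Δl = 1.5/cos61.7° = 3.164 m; N'_7 = 44·cos61.7° = 20.9; c'Δl = 25.31; W sinα = 38.7
Σc'Δl = 157.6 kN/m; ΣN' = 981.0 kN/m; ΣW sinα = 566.3 kN/m
Resisting = 157.6 + 981.0·tan22.3° = 157.6 + 402.3 = 559.9 kN/m
FS = 559.9 / 566.3 = 0.989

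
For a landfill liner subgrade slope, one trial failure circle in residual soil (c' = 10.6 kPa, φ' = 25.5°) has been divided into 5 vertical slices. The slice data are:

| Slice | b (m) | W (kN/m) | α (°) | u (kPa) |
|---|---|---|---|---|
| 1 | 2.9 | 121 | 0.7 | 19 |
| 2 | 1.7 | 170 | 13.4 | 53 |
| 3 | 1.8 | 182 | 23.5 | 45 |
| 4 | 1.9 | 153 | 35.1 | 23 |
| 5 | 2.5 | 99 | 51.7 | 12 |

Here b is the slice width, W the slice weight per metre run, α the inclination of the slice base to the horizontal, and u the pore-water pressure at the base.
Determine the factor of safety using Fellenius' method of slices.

FS = 1.01

Ordinary method of slices: FS = Σ[c'·Δl_i + (W_i cosα_i − u_i·Δl_i)·tanφ'] / Σ W_i sinα_i, with Δl_i = b_i / cosα_i.
Slice 1: Δl = 2.9/cos0.7° = 2.900 m; N'_1 = 121·cos0.7° − 19·2.900 = 65.9; c'Δl = 30.74; W sinα = 1.5
Slice 2: Δl = 1.7/cos13.4° = 1.748 m; N'_2 = 170·cos13.4° − 53·1.748 = 72.8; c'Δl = 18.52; W sinα = 39.4
Slice 3: Δl = 1.8/cos23.5° = 1.963 m; N'_3 = 182·cos23.5° − 45·1.963 = 78.6; c'Δl = 20.81; W sinα = 72.6
Slice 4: Δl = 1.9/cos35.1° = 2.322 m; N'_4 = 153·cos35.1° − 23·2.322 = 71.8; c'Δl = 24.62; W sinα = 88.0
Slice 5: Δl = 2.5/cos51.7° = 4.034 m; N'_5 = 99·cos51.7° − 12·4.034 = 13.0; c'Δl = 42.76; W sinα = 77.7
Σc'Δl = 137.4 kN/m; ΣN' = 301.9 kN/m; ΣW sinα = 279.1 kN/m
Resisting = 137.4 + 301.9·tan25.5° = 137.4 + 144.0 = 281.5 kN/m
FS = 281.5 / 279.1 = 1.008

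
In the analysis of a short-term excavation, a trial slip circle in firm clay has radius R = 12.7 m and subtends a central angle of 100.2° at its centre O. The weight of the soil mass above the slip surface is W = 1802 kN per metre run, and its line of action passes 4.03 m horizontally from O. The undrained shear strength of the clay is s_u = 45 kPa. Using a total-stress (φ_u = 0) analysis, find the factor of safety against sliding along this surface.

Taking moments about the centre O, the resisting moment is provided by the undrained shear strength acting along the arc:
Arc length L_a = R·θ = 12.7·(100.2°·π/180) = 12.7·1.7488 = 22.21 m
M_R = s_u·L_a·R = 45·22.21·12.7 = 12693.0 kN·m/m
M_D = W·d = 1802·4.03 = 7262.1 kN·m/m
FS = M_R / M_D = 12693.0 / 7262.1 = 1.748

FS = 1.75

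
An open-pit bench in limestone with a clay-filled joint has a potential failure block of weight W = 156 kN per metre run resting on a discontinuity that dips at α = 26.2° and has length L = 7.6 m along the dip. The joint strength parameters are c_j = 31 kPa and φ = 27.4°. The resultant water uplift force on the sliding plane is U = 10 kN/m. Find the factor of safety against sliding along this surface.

Resolving the block weight along and normal to the plane and applying the Mohr–Coulomb strength on the joint:
N' = W cosα − U = 156·cos26.2° − 10 = 130.0 kN/m
Driving force T = W sinα = 156·sin26.2° = 68.9 kN/m
Resisting force R = c_j·L + N'·tanφ = 31·7.6 + 130.0·tan27.4° = 235.6 + 67.4 = 303.0 kN/m
FS = R / T = 303.0 / 68.9 = 4.399

FS = 4.40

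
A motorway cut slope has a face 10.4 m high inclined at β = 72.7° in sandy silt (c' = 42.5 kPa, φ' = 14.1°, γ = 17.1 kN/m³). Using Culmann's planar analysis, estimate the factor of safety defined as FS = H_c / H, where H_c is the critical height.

H_c = (4c'/γ) · sinβ cosφ' / [1 − cos(β − φ')]
    = (4·42.5/17.1) · sin72.7°·cos14.1° / [1 − cos58.6°]
    = 9.942 · 0.9260 / 0.4790 = 19.22 m
FS = H_c / H = 19.22 / 10.4 = 1.848

FS = 1.85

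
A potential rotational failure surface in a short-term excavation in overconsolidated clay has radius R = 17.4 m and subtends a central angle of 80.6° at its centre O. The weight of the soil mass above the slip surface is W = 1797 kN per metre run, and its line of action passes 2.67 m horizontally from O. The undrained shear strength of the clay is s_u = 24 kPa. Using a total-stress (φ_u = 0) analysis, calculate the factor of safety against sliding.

FS = 2.13

Taking moments about the centre O, the resisting moment is provided by the undrained shear strength acting along the arc:
Arc length L_a = R·θ = 17.4·(80.6°·π/180) = 17.4·1.4067 = 24.48 m
M_R = s_u·L_a·R = 24·24.48·17.4 = 10221.7 kN·m/m
M_D = W·d = 1797·2.67 = 4798.0 kN·m/m
FS = M_R / M_D = 10221.7 / 4798.0 = 2.130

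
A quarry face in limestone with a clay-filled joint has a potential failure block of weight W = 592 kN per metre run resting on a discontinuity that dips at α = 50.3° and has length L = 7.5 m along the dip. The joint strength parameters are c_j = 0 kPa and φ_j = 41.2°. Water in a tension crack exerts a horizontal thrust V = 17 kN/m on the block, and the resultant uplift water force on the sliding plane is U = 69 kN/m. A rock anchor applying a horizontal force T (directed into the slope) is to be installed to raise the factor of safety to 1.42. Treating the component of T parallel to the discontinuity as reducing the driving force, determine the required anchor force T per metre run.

Resolving forces along and normal to the sliding plane, with the horizontal anchor force T adding T·sinα to the effective normal force and T·cosα acting up the plane against the driving force:
FS = [c_jL + (W cosα − U − V sinα + T sinα) tanφ_j] / [W sinα + V cosα − T cosα]
Without the anchor: N' = 296.1 kN/m, driving T_d = 466.3 kN/m, resisting R = 0·7.5 + 296.1·tan41.2° = 259.2 kN/m, FS = 0.56.
Setting FS = 1.42 and solving for T:
1.42·(466.3 − T cos50.3°) = 259.2 + T sin50.3°·tan41.2°
T·(sin50.3°·tan41.2° + 1.42·cos50.3°) = 1.42·466.3 − 259.2
T·(0.7694·0.8754 + 1.42·0.6388) = 662.2 − 259.2 = 403.0
T·1.5806 = 403.0
T = 255.0 kN/m

T = 255 kN/m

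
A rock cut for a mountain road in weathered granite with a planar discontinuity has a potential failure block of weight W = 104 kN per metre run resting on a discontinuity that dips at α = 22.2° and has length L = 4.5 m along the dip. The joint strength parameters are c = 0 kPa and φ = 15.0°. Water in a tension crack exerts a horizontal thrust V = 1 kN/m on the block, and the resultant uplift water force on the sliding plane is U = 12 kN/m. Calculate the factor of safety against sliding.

FS = 0.56

Resolving the block weight along and normal to the plane and applying the Mohr–Coulomb strength on the joint:
N' = W cosα − U − V sinα = 104·cos22.2° − 12 − 1·sin22.2° = 83.9 kN/m
Driving force T = W sinα + V cosα = 104·sin22.2° + 1·cos22.2° = 40.2 kN/m
Resisting force R = c·L + N'·tanφ = 0·4.5 + 83.9·tan15.0° = 0.0 + 22.5 = 22.5 kN/m
FS = R / T = 22.5 / 40.2 = 0.559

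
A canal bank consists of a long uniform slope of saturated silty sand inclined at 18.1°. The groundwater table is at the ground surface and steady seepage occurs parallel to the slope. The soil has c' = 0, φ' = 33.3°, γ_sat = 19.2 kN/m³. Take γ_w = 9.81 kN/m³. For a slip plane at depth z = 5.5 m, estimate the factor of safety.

With seepage parallel to the slope and the water table at the surface, the effective normal stress on the slip plane uses the buoyant unit weight γ' = γ_sat − γ_w while the driving shear stress uses γ_sat:
FS = [c' + γ' z cos²β tanφ'] / [γ_sat z sinβ cosβ]
(For c' = 0 this reduces to FS = (γ'/γ_sat)·tanφ'/tanβ.)
γ' = 19.2 − 9.81 = 9.39 kN/m³
Numerator = 0.0 + 9.39·5.5·cos²18.1°·tan33.3° = 0.0 + 9.39·5.5·0.9035·0.6569 = 30.650 kPa
Denominator = 19.2·5.5·sin18.1°·cos18.1° = 19.2·5.5·0.3107·0.9505 = 31.184 kPa
FS = 30.650 / 31.184 = 0.983

FS = 0.98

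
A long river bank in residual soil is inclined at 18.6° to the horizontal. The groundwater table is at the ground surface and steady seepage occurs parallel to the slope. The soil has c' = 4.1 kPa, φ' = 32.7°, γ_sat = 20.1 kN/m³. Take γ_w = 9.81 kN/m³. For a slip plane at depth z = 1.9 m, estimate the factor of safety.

FS = 1.33

With seepage parallel to the slope and the water table at the surface, the effective normal stress on the slip plane uses the buoyant unit weight γ' = γ_sat − γ_w while the driving shear stress uses γ_sat:
FS = [c' + γ' z cos²β tanφ'] / [γ_sat z sinβ cosβ]
γ' = 20.1 − 9.81 = 10.29 kN/m³
Numerator = 4.1 + 10.29·1.9·cos²18.6°·tan32.7° = 4.1 + 10.29·1.9·0.8983·0.6420 = 15.375 kPa
Denominator = 20.1·1.9·sin18.6°·cos18.6° = 20.1·1.9·0.3190·0.9478 = 11.545 kPa
FS = 15.375 / 11.545 = 1.332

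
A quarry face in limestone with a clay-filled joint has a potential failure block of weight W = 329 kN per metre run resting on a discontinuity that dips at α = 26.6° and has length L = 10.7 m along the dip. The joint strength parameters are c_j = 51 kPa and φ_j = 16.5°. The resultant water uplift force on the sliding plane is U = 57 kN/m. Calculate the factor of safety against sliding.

FS = 4.18

Resolving the block weight along and normal to the plane and applying the Mohr–Coulomb strength on the joint:
N' = W cosα − U = 329·cos26.6° − 57 = 237.2 kN/m
Driving force T = W sinα = 329·sin26.6° = 147.3 kN/m
Resisting force R = c_j·L + N'·tanφ_j = 51·10.7 + 237.2·tan16.5° = 545.7 + 70.3 = 616.0 kN/m
FS = R / T = 616.0 / 147.3 = 4.181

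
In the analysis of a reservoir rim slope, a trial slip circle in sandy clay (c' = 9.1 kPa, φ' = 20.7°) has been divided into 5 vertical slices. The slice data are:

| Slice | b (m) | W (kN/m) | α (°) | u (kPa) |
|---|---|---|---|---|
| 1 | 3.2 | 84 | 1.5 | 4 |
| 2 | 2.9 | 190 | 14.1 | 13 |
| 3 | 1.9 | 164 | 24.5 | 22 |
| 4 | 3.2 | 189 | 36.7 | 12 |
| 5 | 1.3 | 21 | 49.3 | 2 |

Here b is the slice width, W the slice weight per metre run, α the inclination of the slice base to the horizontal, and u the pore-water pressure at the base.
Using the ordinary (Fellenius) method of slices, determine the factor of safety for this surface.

Ordinary method of slices: FS = Σ[c'·Δl_i + (W_i cosα_i − u_i·Δl_i)·tanφ'] / Σ W_i sinα_i, with Δl_i = b_i / cosα_i.
Slice 1: Δl = 3.2/cos1.5° = 3.201 m; N'_1 = 84·cos1.5° − 4·3.201 = 71.2; c'Δl = 29.13; W sinα = 2.2
Slice 2: Δl = 2.9/cos14.1° = 2.990 m; N'_2 = 190·cos14.1° − 13·2.990 = 145.4; c'Δl = 27.21; W sinα = 46.3
Slice 3: Δl = 1.9/cos24.5° = 2.088 m; N'_3 = 164·cos24.5° − 22·2.088 = 103.3; c'Δl = 19.00; W sinα = 68.0
Slice 4: Δl = 3.2/cos36.7° = 3.991 m; N'_4 = 189·cos36.7° − 12·3.991 = 103.6; c'Δl = 36.32; W sinα = 113.0
Slice 5: Δl = 1.3/cos49.3° = 1.994 m; N'_5 = 21·cos49.3° − 2·1.994 = 9.7; c'Δl = 18.14; W sinα = 15.9
Σc'Δl = 129.8 kN/m; ΣN' = 433.2 kN/m; ΣW sinα = 245.4 kN/m
Resisting = 129.8 + 433.2·tan20.7° = 129.8 + 163.7 = 293.5 kN/m
FS = 293.5 / 245.4 = 1.196

FS = 1.20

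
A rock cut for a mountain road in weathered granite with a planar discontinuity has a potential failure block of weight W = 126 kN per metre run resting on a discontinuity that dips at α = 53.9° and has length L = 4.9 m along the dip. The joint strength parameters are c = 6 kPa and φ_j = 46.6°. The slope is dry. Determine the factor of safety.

Resolving the block weight along and normal to the plane and applying the Mohr–Coulomb strength on the joint:
N' = W cosα = 126·cos53.9° = 74.2 kN/m
Driving force T = W sinα = 126·sin53.9° = 101.8 kN/m
Resisting force R = c·L + N'·tanφ_j = 6·4.9 + 74.2·tan46.6° = 29.4 + 78.5 = 107.9 kN/m
FS = R / T = 107.9 / 101.8 = 1.060

FS = 1.06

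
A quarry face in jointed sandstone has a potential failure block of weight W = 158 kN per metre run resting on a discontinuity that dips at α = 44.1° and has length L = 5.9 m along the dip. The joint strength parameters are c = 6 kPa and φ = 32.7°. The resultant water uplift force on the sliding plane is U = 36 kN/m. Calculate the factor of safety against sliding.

FS = 0.77

Resolving the block weight along and normal to the plane and applying the Mohr–Coulomb strength on the joint:
N' = W cosα − U = 158·cos44.1° − 36 = 77.5 kN/m
Driving force T = W sinα = 158·sin44.1° = 110.0 kN/m
Resisting force R = c·L + N'·tanφ = 6·5.9 + 77.5·tan32.7° = 35.4 + 49.7 = 85.1 kN/m
FS = R / T = 85.1 / 110.0 = 0.774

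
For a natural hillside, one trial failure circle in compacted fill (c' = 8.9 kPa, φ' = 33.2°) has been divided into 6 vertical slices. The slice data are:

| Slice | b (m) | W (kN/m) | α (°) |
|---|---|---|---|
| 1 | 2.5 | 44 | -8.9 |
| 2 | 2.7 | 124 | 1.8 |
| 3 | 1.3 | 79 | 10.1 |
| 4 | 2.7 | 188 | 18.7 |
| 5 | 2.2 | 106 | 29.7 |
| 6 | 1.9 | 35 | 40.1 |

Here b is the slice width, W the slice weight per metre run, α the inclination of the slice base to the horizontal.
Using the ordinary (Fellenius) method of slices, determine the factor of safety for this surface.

Ordinary method of slices: FS = Σ[c'·Δl_i + (W_i cosα_i)·tanφ'] / Σ W_i sinα_i, with Δl_i = b_i / cosα_i.
Slice 1: Δl = 2.5/cos(-8.9°) = 2.530 m; N'_1 = 44·cos(-8.9°) = 43.5; c'Δl = 22.52; W sinα = -6.8
Slice 2: Δl = 2.7/cos1.8° = 2.701 m; N'_2 = 124·cos1.8° = 123.9; c'Δl = 24.04; W sinα = 3.9
Slice 3: Δl = 1.3/cos10.1° = 1.320 m; N'_3 = 79·cos10.1° = 77.8; c'Δl = 11.75; W sinα = 13.9
Slice 4: Δl = 2.7/cos18.7° = 2.850 m; N'_4 = 188·cos18.7° = 178.1; c'Δl = 25.37; W sinα = 60.3
Slice 5: Δl = 2.2/cos29.7° = 2.533 m; N'_5 = 106·cos29.7° = 92.1; c'Δl = 22.54; W sinα = 52.5
Slice 6: Δl = 1.9/cos40.1° = 2.484 m; N'_6 = 35·cos40.1° = 26.8; c'Δl = 22.11; W sinα = 22.5
Σc'Δl = 128.3 kN/m; ΣN' = 542.1 kN/m; ΣW sinα = 146.3 kN/m
Resisting = 128.3 + 542.1·tan33.2° = 128.3 + 354.7 = 483.1 kN/m
FS = 483.1 / 146.3 = 3.302

FS = 3.30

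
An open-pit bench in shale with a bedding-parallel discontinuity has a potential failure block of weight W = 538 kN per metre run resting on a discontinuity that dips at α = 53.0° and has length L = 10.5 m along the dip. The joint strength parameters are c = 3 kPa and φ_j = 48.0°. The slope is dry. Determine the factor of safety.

FS = 0.91

Resolving the block weight along and normal to the plane and applying the Mohr–Coulomb strength on the joint:
N' = W cosα = 538·cos53.0° = 323.8 kN/m
Driving force T = W sinα = 538·sin53.0° = 429.7 kN/m
Resisting force R = c·L + N'·tanφ_j = 3·10.5 + 323.8·tan48.0° = 31.5 + 359.6 = 391.1 kN/m
FS = R / T = 391.1 / 429.7 = 0.910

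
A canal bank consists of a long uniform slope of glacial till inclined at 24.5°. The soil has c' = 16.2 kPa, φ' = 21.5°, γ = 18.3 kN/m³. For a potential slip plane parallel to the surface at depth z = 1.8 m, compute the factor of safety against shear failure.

FS = 2.17

For an infinite slope with a slip plane parallel to the surface (no pore pressure): FS = [c' + γz cos²β tanφ'] / [γz sinβ cosβ].
γz = 18.3·1.8 = 32.94 kN/m²
Numerator = 16.2 + 32.94·cos²24.5°·tan21.5° = 16.2 + 32.94·0.8280·0.3939 = 26.944 kPa
Denominator = 32.94·sin24.5°·cos24.5° = 32.94·0.4147·0.9100 = 12.430 kPa
FS = 26.944 / 12.430 = 2.168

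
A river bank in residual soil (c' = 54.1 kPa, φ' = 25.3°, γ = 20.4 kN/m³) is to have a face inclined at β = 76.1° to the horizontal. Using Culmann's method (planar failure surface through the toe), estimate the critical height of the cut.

H_c = 25.30 m

Culmann's analysis gives the critical failure plane at α_cr = (β + φ')/2 = (76.1 + 25.3)/2 = 50.7°, and the critical height
H_c = (4c'/γ) · sinβ cosφ' / [1 − cos(β − φ')]
    = (4·54.1/20.4) · sin76.1°·cos25.3° / [1 − cos(50.8°)]
    = 10.608 · 0.9707·0.9041 / [1 − 0.6320]
    = 10.608 · 0.8776 / 0.3680
    = 25.30 m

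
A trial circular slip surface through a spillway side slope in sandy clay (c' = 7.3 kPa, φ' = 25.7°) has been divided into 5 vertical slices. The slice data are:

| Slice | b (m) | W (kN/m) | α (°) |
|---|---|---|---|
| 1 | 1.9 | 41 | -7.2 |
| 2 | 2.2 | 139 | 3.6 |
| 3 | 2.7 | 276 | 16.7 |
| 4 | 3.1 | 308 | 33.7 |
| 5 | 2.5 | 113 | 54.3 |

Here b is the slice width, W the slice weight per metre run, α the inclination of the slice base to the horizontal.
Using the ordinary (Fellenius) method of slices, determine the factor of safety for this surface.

FS = 1.38

Ordinary method of slices: FS = Σ[c'·Δl_i + (W_i cosα_i)·tanφ'] / Σ W_i sinα_i, with Δl_i = b_i / cosα_i.
Slice 1: Δl = 1.9/cos(-7.2°) = 1.915 m; N'_1 = 41·cos(-7.2°) = 40.7; c'Δl = 13.98; W sinα = -5.1
Slice 2: Δl = 2.2/cos3.6° = 2.204 m; N'_2 = 139·cos3.6° = 138.7; c'Δl = 16.09; W sinα = 8.7
Slice 3: Δl = 2.7/cos16.7° = 2.819 m; N'_3 = 276·cos16.7° = 264.4; c'Δl = 20.58; W sinα = 79.3
Slice 4: Δl = 3.1/cos33.7° = 3.726 m; N'_4 = 308·cos33.7° = 256.2; c'Δl = 27.20; W sinα = 170.9
Slice 5: Δl = 2.5/cos54.3° = 4.284 m; N'_5 = 113·cos54.3° = 65.9; c'Δl = 31.27; W sinα = 91.8
Σc'Δl = 109.1 kN/m; ΣN' = 765.9 kN/m; ΣW sinα = 345.6 kN/m
Resisting = 109.1 + 765.9·tan25.7° = 109.1 + 368.6 = 477.7 kN/m
FS = 477.7 / 345.6 = 1.383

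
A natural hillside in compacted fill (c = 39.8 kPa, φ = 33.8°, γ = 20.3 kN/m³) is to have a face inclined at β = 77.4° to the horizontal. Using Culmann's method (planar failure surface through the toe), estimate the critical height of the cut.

H_c = 23.06 m

Culmann's analysis gives the critical failure plane at α_cr = (β + φ)/2 = (77.4 + 33.8)/2 = 55.6°, and the critical height
H_c = (4c/γ) · sinβ cosφ / [1 − cos(β − φ)]
    = (4·39.8/20.3) · sin77.4°·cos33.8° / [1 − cos(43.6°)]
    = 7.842 · 0.9759·0.8310 / [1 − 0.7242]
    = 7.842 · 0.8110 / 0.2758
    = 23.06 m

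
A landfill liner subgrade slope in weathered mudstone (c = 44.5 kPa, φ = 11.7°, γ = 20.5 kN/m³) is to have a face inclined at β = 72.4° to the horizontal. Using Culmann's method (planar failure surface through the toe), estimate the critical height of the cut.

H_c = 15.87 m

Culmann's analysis gives the critical failure plane at α_cr = (β + φ)/2 = (72.4 + 11.7)/2 = 42.1°, and the critical height
H_c = (4c/γ) · sinβ cosφ / [1 − cos(β − φ)]
    = (4·44.5/20.5) · sin72.4°·cos11.7° / [1 − cos(60.7°)]
    = 8.683 · 0.9532·0.9792 / [1 − 0.4894]
    = 8.683 · 0.9334 / 0.5106
    = 15.87 m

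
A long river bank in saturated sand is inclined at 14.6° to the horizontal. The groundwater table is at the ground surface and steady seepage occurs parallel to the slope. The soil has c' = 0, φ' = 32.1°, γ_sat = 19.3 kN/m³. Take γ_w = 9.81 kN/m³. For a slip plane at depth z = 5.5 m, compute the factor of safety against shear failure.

With seepage parallel to the slope and the water table at the surface, the effective normal stress on the slip plane uses the buoyant unit weight γ' = γ_sat − γ_w while the driving shear stress uses γ_sat:
FS = [c' + γ' z cos²β tanφ'] / [γ_sat z sinβ cosβ]
(For c' = 0 this reduces to FS = (γ'/γ_sat)·tanφ'/tanβ.)
γ' = 19.3 − 9.81 = 9.49 kN/m³
Numerator = 0.0 + 9.49·5.5·cos²14.6°·tan32.1° = 0.0 + 9.49·5.5·0.9365·0.6273 = 30.661 kPa
Denominator = 19.3·5.5·sin14.6°·cos14.6° = 19.3·5.5·0.2521·0.9677 = 25.893 kPa
FS = 30.661 / 25.893 = 1.184

FS = 1.18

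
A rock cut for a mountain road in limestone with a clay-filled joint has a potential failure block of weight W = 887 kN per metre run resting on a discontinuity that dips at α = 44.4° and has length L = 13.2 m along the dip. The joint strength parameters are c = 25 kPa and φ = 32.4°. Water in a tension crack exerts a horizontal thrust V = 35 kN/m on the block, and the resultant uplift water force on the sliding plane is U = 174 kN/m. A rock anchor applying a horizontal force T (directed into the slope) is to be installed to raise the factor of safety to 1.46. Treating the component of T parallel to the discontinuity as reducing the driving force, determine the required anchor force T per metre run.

T = 226 kN/m

Resolving forces along and normal to the sliding plane, with the horizontal anchor force T adding T·sinα to the effective normal force and T·cosα acting up the plane against the driving force:
FS = [cL + (W cosα − U − V sinα + T sinα) tanφ] / [W sinα + V cosα − T cosα]
Without the anchor: N' = 435.2 kN/m, driving T_d = 645.6 kN/m, resisting R = 25·13.2 + 435.2·tan32.4° = 606.2 kN/m, FS = 0.94.
Setting FS = 1.46 and solving for T:
1.46·(645.6 − T cos44.4°) = 606.2 + T sin44.4°·tan32.4°
T·(sin44.4°·tan32.4° + 1.46·cos44.4°) = 1.46·645.6 − 606.2
T·(0.6997·0.6346 + 1.46·0.7145) = 942.6 − 606.2 = 336.4
T·1.4871 = 336.4
T = 226.2 kN/m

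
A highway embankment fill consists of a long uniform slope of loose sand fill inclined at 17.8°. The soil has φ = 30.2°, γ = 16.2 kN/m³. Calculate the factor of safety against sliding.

For a dry cohesionless infinite slope the factor of safety is FS = tanφ / tanβ.
FS = tan30.2° / tan17.8° = 0.5820 / 0.3211 = 1.813

FS = 1.81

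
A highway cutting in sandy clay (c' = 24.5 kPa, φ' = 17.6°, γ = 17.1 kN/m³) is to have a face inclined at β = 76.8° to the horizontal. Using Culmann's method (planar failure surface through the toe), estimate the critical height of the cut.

Culmann's analysis gives the critical failure plane at α_cr = (β + φ')/2 = (76.8 + 17.6)/2 = 47.2°, and the critical height
H_c = (4c'/γ) · sinβ cosφ' / [1 − cos(β − φ')]
    = (4·24.5/17.1) · sin76.8°·cos17.6° / [1 − cos(59.2°)]
    = 5.731 · 0.9736·0.9532 / [1 − 0.5120]
    = 5.731 · 0.9280 / 0.4880
    = 10.90 m

H_c = 10.90 m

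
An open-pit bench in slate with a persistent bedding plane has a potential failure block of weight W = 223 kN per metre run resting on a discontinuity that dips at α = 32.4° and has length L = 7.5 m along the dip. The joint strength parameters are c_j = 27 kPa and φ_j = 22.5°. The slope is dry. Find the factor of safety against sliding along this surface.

Resolving the block weight along and normal to the plane and applying the Mohr–Coulomb strength on the joint:
N' = W cosα = 223·cos32.4° = 188.3 kN/m
Driving force T = W sinα = 223·sin32.4° = 119.5 kN/m
Resisting force R = c_j·L + N'·tanφ_j = 27·7.5 + 188.3·tan22.5° = 202.5 + 78.0 = 280.5 kN/m
FS = R / T = 280.5 / 119.5 = 2.347

FS = 2.35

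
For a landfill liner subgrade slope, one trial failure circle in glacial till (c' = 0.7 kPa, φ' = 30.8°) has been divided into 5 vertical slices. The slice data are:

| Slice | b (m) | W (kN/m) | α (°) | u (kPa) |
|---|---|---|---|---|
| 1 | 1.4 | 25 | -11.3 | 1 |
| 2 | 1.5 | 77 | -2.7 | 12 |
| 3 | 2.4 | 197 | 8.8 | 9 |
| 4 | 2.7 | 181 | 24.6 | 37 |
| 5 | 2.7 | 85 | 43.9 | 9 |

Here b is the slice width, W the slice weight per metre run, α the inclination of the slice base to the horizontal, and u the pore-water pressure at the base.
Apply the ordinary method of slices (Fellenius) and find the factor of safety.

FS = 1.34

Ordinary method of slices: FS = Σ[c'·Δl_i + (W_i cosα_i − u_i·Δl_i)·tanφ'] / Σ W_i sinα_i, with Δl_i = b_i / cosα_i.
Slice 1: Δl = 1.4/cos(-11.3°) = 1.428 m; N'_1 = 25·cos(-11.3°) − 1·1.428 = 23.1; c'Δl = 1.00; W sinα = -4.9
Slice 2: Δl = 1.5/cos(-2.7°) = 1.502 m; N'_2 = 77·cos(-2.7°) − 12·1.502 = 58.9; c'Δl = 1.05; W sinα = -3.6
Slice 3: Δl = 2.4/cos8.8° = 2.429 m; N'_3 = 197·cos8.8° − 9·2.429 = 172.8; c'Δl = 1.70; W sinα = 30.1
Slice 4: Δl = 2.7/cos24.6° = 2.970 m; N'_4 = 181·cos24.6° − 37·2.970 = 54.7; c'Δl = 2.08; W sinα = 75.3
Slice 5: Δl = 2.7/cos43.9° = 3.747 m; N'_5 = 85·cos43.9° − 9·3.747 = 27.5; c'Δl = 2.62; W sinα = 58.9
Σc'Δl = 8.5 kN/m; ΣN' = 337.0 kN/m; ΣW sinα = 155.9 kN/m
Resisting = 8.5 + 337.0·tan30.8° = 8.5 + 200.9 = 209.4 kN/m
FS = 209.4 / 155.9 = 1.343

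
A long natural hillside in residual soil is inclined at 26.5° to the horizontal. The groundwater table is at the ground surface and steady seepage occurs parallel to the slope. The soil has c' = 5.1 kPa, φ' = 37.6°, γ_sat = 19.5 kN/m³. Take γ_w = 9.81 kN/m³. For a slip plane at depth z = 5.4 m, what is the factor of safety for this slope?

With seepage parallel to the slope and the water table at the surface, the effective normal stress on the slip plane uses the buoyant unit weight γ' = γ_sat − γ_w while the driving shear stress uses γ_sat:
FS = [c' + γ' z cos²β tanφ'] / [γ_sat z sinβ cosβ]
γ' = 19.5 − 9.81 = 9.69 kN/m³
Numerator = 5.1 + 9.69·5.4·cos²26.5°·tan37.6° = 5.1 + 9.69·5.4·0.8009·0.7701 = 37.374 kPa
Denominator = 19.5·5.4·sin26.5°·cos26.5° = 19.5·5.4·0.4462·0.8949 = 42.048 kPa
FS = 37.374 / 42.048 = 0.889

FS = 0.89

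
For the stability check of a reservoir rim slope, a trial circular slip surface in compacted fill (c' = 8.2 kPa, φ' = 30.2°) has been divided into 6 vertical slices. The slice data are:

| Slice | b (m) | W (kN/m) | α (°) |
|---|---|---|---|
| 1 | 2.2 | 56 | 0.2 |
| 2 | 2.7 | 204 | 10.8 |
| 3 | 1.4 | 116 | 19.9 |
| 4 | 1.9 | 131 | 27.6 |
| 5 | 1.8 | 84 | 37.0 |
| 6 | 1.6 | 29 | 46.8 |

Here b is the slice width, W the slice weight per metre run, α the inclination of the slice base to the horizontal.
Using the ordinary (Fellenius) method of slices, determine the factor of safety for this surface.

Ordinary method of slices: FS = Σ[c'·Δl_i + (W_i cosα_i)·tanφ'] / Σ W_i sinα_i, with Δl_i = b_i / cosα_i.
Slice 1: Δl = 2.2/cos0.2° = 2.200 m; N'_1 = 56·cos0.2° = 56.0; c'Δl = 18.04; W sinα = 0.2
Slice 2: Δl = 2.7/cos10.8° = 2.749 m; N'_2 = 204·cos10.8° = 200.4; c'Δl = 22.54; W sinα = 38.2
Slice 3: Δl = 1.4/cos19.9° = 1.489 m; N'_3 = 116·cos19.9° = 109.1; c'Δl = 12.21; W sinα = 39.5
Slice 4: Δl = 1.9/cos27.6° = 2.144 m; N'_4 = 131·cos27.6° = 116.1; c'Δl = 17.58; W sinα = 60.7
Slice 5: Δl = 1.8/cos37.0° = 2.254 m; N'_5 = 84·cos37.0° = 67.1; c'Δl = 18.48; W sinα = 50.6
Slice 6: Δl = 1.6/cos46.8° = 2.337 m; N'_6 = 29·cos46.8° = 19.9; c'Δl = 19.17; W sinα = 21.1
Σc'Δl = 108.0 kN/m; ΣN' = 568.5 kN/m; ΣW sinα = 210.3 kN/m
Resisting = 108.0 + 568.5·tan30.2° = 108.0 + 330.9 = 438.9 kN/m
FS = 438.9 / 210.3 = 2.087

FS = 2.09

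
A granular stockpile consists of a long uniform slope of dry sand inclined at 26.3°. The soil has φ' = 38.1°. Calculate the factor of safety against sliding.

For a dry cohesionless infinite slope the factor of safety is FS = tanφ' / tanβ.
FS = tan38.1° / tan26.3° = 0.7841 / 0.4942 = 1.587

FS = 1.59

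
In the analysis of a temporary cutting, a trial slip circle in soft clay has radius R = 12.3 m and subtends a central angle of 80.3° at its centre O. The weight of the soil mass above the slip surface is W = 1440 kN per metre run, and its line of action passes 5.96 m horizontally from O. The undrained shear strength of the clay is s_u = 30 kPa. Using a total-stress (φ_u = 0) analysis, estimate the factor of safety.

Taking moments about the centre O, the resisting moment is provided by the undrained shear strength acting along the arc:
Arc length L_a = R·θ = 12.3·(80.3°·π/180) = 12.3·1.4015 = 17.24 m
M_R = s_u·L_a·R = 30·17.24·12.3 = 6361.0 kN·m/m
M_D = W·d = 1440·5.96 = 8582.4 kN·m/m
FS = M_R / M_D = 6361.0 / 8582.4 = 0.741

FS = 0.74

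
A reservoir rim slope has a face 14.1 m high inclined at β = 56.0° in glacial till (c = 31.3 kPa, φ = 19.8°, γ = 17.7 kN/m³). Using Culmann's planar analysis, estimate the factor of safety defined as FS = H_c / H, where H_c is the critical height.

FS = 2.03

H_c = (4c/γ) · sinβ cosφ / [1 − cos(β − φ)]
    = (4·31.3/17.7) · sin56.0°·cos19.8° / [1 − cos36.2°]
    = 7.073 · 0.7800 / 0.1930 = 28.58 m
FS = H_c / H = 28.58 / 14.1 = 2.027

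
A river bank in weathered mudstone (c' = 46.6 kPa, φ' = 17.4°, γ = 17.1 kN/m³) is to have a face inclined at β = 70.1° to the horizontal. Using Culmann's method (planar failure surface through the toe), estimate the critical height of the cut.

H_c = 24.82 m

Culmann's analysis gives the critical failure plane at α_cr = (β + φ')/2 = (70.1 + 17.4)/2 = 43.8°, and the critical height
H_c = (4c'/γ) · sinβ cosφ' / [1 − cos(β − φ')]
    = (4·46.6/17.1) · sin70.1°·cos17.4° / [1 − cos(52.7°)]
    = 10.901 · 0.9403·0.9542 / [1 − 0.6060]
    = 10.901 · 0.8973 / 0.3940
    = 24.82 m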